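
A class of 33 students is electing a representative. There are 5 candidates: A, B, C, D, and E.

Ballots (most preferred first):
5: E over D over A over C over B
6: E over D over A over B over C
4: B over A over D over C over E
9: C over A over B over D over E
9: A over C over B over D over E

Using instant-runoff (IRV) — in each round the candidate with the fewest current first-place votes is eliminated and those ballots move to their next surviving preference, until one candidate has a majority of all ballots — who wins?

A

Round 1: A 9, B 4, C 9, D 0, E 11. D eliminated.
Round 2: A 9, B 4, C 9, E 11. B eliminated.
Round 3: A 13, C 9, E 11. C eliminated.
Round 4: A 22, E 11. A has a majority (≥17).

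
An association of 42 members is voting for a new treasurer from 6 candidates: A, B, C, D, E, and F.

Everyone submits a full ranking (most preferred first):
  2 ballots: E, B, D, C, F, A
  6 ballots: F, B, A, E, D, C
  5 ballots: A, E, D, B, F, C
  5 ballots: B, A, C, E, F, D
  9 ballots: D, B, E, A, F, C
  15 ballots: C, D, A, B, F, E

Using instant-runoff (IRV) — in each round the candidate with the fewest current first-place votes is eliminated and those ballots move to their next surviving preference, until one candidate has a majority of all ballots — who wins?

Round 1: A 5, B 5, C 15, D 9, E 2, F 6. E eliminated.
Round 2: A 5, B 7, C 15, D 9, F 6. A eliminated.
Round 3: B 7, C 15, D 14, F 6. F eliminated.
Round 4: B 13, C 15, D 14. B eliminated.
Round 5: C 20, D 22. D has a majority (≥22).

D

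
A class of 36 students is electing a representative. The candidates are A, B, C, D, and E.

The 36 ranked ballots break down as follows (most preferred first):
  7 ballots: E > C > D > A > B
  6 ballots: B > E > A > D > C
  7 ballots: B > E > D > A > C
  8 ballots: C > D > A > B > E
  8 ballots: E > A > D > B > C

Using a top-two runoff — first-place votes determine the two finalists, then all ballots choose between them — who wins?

Round 1 first-place votes: A 0, B 13, C 8, D 0, E 15. E and B advance.
Runoff: E is ranked above B on 15 ballots, B above E on 21.

B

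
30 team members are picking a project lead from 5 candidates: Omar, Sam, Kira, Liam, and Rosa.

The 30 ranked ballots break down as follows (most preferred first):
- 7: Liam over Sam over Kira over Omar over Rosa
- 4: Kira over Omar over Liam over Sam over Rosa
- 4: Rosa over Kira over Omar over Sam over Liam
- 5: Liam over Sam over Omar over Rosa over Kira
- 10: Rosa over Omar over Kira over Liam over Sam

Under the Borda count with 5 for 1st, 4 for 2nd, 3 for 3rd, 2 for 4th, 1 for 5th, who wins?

Omar

Omar: 7×2 + 4×4 + 4×3 + 5×3 + 10×4 = 97
Sam: 7×4 + 4×2 + 4×2 + 5×4 + 10×1 = 74
Kira: 7×3 + 4×5 + 4×4 + 5×1 + 10×3 = 92
Liam: 7×5 + 4×3 + 4×1 + 5×5 + 10×2 = 96
Rosa: 7×1 + 4×1 + 4×5 + 5×2 + 10×5 = 91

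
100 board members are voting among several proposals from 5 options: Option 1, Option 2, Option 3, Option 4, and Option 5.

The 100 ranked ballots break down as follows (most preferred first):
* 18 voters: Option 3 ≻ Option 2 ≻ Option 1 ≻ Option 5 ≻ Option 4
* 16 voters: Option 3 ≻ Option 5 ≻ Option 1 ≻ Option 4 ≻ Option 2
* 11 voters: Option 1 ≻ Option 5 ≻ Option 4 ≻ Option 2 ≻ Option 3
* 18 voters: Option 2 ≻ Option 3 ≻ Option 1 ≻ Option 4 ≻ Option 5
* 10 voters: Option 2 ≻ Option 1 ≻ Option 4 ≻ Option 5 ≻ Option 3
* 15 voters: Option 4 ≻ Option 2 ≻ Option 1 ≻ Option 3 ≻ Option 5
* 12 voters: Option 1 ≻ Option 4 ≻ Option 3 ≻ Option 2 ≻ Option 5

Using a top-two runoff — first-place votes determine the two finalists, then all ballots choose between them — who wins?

Round 1 first-place votes: Option 1 23, Option 2 28, Option 3 34, Option 4 15, Option 5 0. Option 3 and Option 2 advance.
Runoff: Option 3 is ranked above Option 2 on 46 ballots, Option 2 above Option 3 on 54.

Option 2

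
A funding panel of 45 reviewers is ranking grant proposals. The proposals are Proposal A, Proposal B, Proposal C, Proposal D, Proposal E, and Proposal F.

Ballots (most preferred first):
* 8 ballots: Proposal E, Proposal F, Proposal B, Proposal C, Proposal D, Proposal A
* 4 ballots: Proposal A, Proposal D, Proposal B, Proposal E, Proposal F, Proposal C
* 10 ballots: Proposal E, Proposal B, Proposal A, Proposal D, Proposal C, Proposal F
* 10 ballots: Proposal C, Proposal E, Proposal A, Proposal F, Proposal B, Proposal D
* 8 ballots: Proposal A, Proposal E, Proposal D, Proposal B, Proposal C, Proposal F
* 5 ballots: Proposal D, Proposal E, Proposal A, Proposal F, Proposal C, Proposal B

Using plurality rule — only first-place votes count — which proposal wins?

Proposal E

First-place votes: Proposal A 12, Proposal B 0, Proposal C 10, Proposal D 5, Proposal E 18, Proposal F 0.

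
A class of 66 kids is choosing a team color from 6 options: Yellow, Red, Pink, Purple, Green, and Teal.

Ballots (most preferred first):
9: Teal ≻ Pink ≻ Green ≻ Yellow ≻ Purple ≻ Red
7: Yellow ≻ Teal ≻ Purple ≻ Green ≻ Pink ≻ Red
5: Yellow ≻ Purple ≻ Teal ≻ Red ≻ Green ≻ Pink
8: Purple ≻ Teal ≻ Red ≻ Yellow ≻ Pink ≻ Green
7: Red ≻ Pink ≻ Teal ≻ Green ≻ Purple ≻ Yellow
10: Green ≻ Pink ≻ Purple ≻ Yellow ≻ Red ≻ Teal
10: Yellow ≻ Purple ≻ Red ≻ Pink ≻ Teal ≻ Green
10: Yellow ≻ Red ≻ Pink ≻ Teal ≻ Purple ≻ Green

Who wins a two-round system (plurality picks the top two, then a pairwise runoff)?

Yellow

Round 1 first-place votes: Yellow 32, Red 7, Pink 0, Purple 8, Green 10, Teal 9. Yellow and Green advance.
Runoff: Yellow is ranked above Green on 40 ballots, Green above Yellow on 26.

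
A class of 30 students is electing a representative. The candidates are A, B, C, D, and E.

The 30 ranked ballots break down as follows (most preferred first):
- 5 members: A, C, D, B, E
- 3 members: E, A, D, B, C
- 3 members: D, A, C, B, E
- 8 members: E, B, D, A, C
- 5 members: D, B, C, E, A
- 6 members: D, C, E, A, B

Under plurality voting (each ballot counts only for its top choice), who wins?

D

First-place votes: A 5, B 0, C 0, D 14, E 11.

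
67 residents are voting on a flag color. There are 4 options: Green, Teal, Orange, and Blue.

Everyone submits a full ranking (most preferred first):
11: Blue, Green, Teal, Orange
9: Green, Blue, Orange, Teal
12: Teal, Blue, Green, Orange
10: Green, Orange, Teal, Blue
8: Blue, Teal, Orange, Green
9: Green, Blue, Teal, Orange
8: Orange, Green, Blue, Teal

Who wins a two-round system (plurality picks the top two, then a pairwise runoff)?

Round 1 first-place votes: Green 28, Teal 12, Orange 8, Blue 19. Green and Blue advance.
Runoff: Green is ranked above Blue on 36 ballots, Blue above Green on 31.

Green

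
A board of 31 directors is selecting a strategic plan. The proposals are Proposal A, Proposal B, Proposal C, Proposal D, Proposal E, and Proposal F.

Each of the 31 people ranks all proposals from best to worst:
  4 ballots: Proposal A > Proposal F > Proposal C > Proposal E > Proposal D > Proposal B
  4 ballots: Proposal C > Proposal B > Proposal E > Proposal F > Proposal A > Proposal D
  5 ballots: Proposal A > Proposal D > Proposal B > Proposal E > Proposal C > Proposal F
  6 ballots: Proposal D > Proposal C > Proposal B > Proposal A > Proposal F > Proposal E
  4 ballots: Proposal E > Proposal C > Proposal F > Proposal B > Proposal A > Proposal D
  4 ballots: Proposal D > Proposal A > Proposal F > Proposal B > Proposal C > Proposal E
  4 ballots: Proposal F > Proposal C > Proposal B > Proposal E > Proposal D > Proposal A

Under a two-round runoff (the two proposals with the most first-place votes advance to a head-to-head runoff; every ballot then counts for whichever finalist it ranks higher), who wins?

Proposal A

Round 1 first-place votes: Proposal A 9, Proposal B 0, Proposal C 4, Proposal D 10, Proposal E 4, Proposal F 4. Proposal D and Proposal A advance.
Runoff: Proposal D is ranked above Proposal A on 14 ballots, Proposal A above Proposal D on 17.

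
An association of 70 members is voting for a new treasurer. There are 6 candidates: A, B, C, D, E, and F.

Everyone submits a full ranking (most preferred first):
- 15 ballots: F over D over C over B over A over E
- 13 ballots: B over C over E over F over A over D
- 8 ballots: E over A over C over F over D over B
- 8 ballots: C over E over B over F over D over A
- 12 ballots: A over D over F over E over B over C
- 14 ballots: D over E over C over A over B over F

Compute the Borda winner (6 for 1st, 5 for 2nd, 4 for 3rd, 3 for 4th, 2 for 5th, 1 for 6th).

A: 15×2 + 13×2 + 8×5 + 8×1 + 12×6 + 14×3 = 218
B: 15×3 + 13×6 + 8×1 + 8×4 + 12×2 + 14×2 = 215
C: 15×4 + 13×5 + 8×4 + 8×6 + 12×1 + 14×4 = 273
D: 15×5 + 13×1 + 8×2 + 8×2 + 12×5 + 14×6 = 264
E: 15×1 + 13×4 + 8×6 + 8×5 + 12×3 + 14×5 = 261
F: 15×6 + 13×3 + 8×3 + 8×3 + 12×4 + 14×1 = 239

C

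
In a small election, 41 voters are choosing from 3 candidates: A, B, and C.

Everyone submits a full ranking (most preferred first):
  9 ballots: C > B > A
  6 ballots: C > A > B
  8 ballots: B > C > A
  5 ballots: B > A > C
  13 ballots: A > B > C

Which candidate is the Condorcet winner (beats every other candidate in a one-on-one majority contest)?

B vs A: 22–19
B vs C: 26–15
B beats every other candidate.

B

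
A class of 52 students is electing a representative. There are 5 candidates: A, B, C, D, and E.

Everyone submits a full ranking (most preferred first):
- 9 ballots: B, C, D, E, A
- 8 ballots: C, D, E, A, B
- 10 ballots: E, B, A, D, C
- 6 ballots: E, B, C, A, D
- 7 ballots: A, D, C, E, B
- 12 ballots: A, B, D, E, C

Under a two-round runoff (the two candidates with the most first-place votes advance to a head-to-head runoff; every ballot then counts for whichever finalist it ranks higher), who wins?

Round 1 first-place votes: A 19, B 9, C 8, D 0, E 16. A and E advance.
Runoff: A is ranked above E on 19 ballots, E above A on 33.

E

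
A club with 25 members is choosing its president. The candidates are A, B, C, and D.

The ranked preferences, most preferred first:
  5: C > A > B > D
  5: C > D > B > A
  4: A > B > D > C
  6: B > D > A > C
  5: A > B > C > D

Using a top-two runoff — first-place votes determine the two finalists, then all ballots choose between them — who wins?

Round 1 first-place votes: A 9, B 6, C 10, D 0. C and A advance.
Runoff: C is ranked above A on 10 ballots, A above C on 15.

A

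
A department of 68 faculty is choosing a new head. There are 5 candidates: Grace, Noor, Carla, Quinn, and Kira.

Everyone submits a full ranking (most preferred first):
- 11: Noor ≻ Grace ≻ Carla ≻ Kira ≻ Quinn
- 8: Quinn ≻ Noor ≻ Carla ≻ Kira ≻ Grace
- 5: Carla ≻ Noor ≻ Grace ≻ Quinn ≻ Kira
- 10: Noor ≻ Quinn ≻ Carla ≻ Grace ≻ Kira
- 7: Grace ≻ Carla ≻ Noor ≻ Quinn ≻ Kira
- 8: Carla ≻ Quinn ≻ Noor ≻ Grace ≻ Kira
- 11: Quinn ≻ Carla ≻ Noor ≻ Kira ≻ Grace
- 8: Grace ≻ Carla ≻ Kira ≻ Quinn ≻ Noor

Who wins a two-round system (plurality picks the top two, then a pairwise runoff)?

Quinn

Round 1 first-place votes: Grace 15, Noor 21, Carla 13, Quinn 19, Kira 0. Noor and Quinn advance.
Runoff: Noor is ranked above Quinn on 33 ballots, Quinn above Noor on 35.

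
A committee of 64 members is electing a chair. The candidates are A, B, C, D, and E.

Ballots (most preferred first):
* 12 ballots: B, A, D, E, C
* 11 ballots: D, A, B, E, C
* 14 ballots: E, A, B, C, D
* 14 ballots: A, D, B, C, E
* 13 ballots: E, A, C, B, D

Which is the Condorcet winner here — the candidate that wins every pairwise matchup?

A vs B: 52–12
A vs C: 64–0
A vs D: 53–11
A vs E: 37–27
A beats every other candidate.

A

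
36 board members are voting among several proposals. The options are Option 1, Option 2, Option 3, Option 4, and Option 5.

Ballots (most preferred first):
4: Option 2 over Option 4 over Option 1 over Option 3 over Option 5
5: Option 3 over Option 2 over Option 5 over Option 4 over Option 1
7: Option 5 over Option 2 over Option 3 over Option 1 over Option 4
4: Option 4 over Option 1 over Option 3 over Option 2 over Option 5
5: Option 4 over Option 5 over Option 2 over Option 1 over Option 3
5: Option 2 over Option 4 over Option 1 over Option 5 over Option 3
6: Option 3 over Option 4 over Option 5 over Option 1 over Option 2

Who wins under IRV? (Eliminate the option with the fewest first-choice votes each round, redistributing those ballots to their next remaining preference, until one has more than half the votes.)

Round 1: Option 1 0, Option 2 9, Option 3 11, Option 4 9, Option 5 7. Option 1 eliminated.
Round 2: Option 2 9, Option 3 11, Option 4 9, Option 5 7. Option 5 eliminated.
Round 3: Option 2 16, Option 3 11, Option 4 9. Option 4 eliminated.
Round 4: Option 2 21, Option 3 15. Option 2 has a majority (≥19).

Option 2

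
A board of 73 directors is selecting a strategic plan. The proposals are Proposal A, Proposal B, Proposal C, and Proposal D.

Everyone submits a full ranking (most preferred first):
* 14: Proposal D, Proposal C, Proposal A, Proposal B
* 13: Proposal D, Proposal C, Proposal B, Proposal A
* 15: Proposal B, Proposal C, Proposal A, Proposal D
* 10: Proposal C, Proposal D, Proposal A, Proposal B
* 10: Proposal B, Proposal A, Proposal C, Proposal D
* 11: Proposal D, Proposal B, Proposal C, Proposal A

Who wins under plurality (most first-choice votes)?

First-place votes: Proposal A 0, Proposal B 25, Proposal C 10, Proposal D 38.

Proposal D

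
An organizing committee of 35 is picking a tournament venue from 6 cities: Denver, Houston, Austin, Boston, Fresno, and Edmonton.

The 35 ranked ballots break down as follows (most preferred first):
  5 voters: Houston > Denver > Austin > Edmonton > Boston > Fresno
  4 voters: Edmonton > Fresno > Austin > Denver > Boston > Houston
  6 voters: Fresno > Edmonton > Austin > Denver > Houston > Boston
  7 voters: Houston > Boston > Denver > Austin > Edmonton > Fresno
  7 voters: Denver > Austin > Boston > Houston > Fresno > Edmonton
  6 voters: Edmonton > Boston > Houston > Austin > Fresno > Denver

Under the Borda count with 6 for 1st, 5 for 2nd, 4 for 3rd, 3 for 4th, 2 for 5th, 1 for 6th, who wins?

Denver: 5×5 + 4×3 + 6×3 + 7×4 + 7×6 + 6×1 = 131
Houston: 5×6 + 4×1 + 6×2 + 7×6 + 7×3 + 6×4 = 133
Austin: 5×4 + 4×4 + 6×4 + 7×3 + 7×5 + 6×3 = 134
Boston: 5×2 + 4×2 + 6×1 + 7×5 + 7×4 + 6×5 = 117
Fresno: 5×1 + 4×5 + 6×6 + 7×1 + 7×2 + 6×2 = 94
Edmonton: 5×3 + 4×6 + 6×5 + 7×2 + 7×1 + 6×6 = 126

Austin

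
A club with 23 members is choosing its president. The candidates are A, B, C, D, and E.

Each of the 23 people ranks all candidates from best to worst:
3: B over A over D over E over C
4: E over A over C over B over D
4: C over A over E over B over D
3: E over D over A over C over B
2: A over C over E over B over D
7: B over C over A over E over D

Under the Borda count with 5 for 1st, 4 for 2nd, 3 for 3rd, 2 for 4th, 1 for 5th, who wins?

A: 3×4 + 4×4 + 4×4 + 3×3 + 2×5 + 7×3 = 84
B: 3×5 + 4×2 + 4×2 + 3×1 + 2×2 + 7×5 = 73
C: 3×1 + 4×3 + 4×5 + 3×2 + 2×4 + 7×4 = 77
D: 3×3 + 4×1 + 4×1 + 3×4 + 2×1 + 7×1 = 38
E: 3×2 + 4×5 + 4×3 + 3×5 + 2×3 + 7×2 = 73

A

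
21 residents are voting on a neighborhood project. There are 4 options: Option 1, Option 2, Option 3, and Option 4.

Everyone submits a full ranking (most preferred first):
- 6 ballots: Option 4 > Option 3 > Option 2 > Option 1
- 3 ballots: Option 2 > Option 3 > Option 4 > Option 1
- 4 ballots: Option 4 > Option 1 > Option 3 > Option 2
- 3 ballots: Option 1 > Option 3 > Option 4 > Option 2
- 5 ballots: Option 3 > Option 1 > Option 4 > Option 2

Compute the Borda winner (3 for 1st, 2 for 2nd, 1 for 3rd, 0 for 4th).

Option 1: 6×0 + 3×0 + 4×2 + 3×3 + 5×2 = 27
Option 2: 6×1 + 3×3 + 4×0 + 3×0 + 5×0 = 15
Option 3: 6×2 + 3×2 + 4×1 + 3×2 + 5×3 = 43
Option 4: 6×3 + 3×1 + 4×3 + 3×1 + 5×1 = 41

Option 3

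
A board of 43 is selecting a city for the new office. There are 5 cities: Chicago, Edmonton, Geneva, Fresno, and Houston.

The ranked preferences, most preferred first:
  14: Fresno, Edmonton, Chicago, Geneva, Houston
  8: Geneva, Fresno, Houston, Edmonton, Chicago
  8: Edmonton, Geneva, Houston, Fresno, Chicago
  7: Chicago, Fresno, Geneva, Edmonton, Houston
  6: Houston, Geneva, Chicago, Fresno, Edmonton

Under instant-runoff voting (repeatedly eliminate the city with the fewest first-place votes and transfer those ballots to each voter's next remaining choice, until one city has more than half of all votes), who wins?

Round 1: Chicago 7, Edmonton 8, Geneva 8, Fresno 14, Houston 6. Houston eliminated.
Round 2: Chicago 7, Edmonton 8, Geneva 14, Fresno 14. Chicago eliminated.
Round 3: Edmonton 8, Geneva 14, Fresno 21. Edmonton eliminated.
Round 4: Geneva 22, Fresno 21. Geneva has a majority (≥22).

Geneva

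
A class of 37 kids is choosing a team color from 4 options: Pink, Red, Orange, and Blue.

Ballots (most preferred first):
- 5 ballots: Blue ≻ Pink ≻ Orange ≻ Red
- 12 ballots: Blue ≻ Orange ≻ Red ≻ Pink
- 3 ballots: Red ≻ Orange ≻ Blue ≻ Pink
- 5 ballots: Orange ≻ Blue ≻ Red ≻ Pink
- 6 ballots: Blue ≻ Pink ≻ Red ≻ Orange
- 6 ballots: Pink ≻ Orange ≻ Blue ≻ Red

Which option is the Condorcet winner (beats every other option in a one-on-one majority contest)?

Blue vs Pink: 31–6
Blue vs Red: 34–3
Blue vs Orange: 23–14
Blue beats every other option.

Blue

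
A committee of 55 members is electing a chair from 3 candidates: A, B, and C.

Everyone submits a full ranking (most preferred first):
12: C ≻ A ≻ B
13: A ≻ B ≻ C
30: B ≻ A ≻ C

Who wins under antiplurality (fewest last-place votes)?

Last-place votes: A 0, B 12, C 43.

A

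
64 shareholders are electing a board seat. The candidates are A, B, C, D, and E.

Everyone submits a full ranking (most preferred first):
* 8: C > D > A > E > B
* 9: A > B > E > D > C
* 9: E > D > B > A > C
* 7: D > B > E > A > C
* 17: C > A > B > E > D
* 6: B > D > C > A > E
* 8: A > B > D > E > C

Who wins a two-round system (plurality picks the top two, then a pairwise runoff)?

Round 1 first-place votes: A 17, B 6, C 25, D 7, E 9. C and A advance.
Runoff: C is ranked above A on 31 ballots, A above C on 33.

A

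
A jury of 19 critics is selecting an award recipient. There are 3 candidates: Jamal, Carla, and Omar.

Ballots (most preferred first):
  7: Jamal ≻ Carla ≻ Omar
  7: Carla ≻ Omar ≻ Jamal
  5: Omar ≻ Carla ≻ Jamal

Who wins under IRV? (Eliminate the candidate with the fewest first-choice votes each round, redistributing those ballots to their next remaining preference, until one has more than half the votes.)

Carla

Round 1: Jamal 7, Carla 7, Omar 5. Omar eliminated.
Round 2: Jamal 7, Carla 12. Carla has a majority (≥10).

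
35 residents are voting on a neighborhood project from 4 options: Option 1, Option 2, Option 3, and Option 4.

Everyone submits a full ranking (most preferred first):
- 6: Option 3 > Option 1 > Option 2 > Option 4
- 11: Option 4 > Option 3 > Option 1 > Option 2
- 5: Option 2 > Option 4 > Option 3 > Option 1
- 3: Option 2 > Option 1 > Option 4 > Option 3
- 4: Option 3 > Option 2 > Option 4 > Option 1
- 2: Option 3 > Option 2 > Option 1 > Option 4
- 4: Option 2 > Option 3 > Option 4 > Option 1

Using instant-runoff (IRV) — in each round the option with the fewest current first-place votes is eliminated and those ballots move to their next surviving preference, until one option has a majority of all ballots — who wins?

Round 1: Option 1 0, Option 2 12, Option 3 12, Option 4 11. Option 1 eliminated.
Round 2: Option 2 12, Option 3 12, Option 4 11. Option 4 eliminated.
Round 3: Option 2 12, Option 3 23. Option 3 has a majority (≥18).

Option 3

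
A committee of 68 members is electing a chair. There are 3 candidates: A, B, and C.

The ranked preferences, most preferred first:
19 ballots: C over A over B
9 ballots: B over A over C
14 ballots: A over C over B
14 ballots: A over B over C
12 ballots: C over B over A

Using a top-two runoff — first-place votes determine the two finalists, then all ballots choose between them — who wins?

A

Round 1 first-place votes: A 28, B 9, C 31. C and A advance.
Runoff: C is ranked above A on 31 ballots, A above C on 37.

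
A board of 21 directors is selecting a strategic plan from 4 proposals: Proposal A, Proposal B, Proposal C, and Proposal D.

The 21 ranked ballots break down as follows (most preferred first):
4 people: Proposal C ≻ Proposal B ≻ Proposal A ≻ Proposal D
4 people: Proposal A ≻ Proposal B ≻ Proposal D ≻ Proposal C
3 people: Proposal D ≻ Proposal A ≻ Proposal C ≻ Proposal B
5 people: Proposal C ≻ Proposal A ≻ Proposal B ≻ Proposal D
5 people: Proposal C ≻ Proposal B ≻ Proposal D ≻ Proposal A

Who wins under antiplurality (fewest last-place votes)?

Proposal B

Last-place votes: Proposal A 5, Proposal B 3, Proposal C 4, Proposal D 9.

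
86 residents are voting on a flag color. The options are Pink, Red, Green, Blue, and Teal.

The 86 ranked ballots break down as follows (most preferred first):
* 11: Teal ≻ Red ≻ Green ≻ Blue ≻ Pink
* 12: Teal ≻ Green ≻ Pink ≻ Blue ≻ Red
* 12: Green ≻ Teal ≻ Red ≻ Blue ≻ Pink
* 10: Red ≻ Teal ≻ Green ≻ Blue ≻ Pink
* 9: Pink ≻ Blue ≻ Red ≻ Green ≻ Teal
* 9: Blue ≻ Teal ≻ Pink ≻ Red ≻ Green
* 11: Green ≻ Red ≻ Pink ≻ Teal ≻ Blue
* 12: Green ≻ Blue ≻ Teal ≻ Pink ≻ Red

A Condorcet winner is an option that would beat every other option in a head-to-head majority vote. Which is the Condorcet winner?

Green vs Pink: 68–18
Green vs Red: 47–39
Green vs Blue: 68–18
Green vs Teal: 44–42
Green beats every other option.

Green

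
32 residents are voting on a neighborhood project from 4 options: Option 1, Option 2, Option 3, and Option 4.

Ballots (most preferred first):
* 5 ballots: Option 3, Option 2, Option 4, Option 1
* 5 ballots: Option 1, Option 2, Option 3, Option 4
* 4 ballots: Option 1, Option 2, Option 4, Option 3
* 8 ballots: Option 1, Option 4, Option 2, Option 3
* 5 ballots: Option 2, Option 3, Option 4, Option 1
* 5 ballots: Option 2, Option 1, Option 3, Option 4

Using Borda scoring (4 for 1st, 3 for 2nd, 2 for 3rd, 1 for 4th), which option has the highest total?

Option 1: 5×1 + 5×4 + 4×4 + 8×4 + 5×1 + 5×3 = 93
Option 2: 5×3 + 5×3 + 4×3 + 8×2 + 5×4 + 5×4 = 98
Option 3: 5×4 + 5×2 + 4×1 + 8×1 + 5×3 + 5×2 = 67
Option 4: 5×2 + 5×1 + 4×2 + 8×3 + 5×2 + 5×1 = 62

Option 2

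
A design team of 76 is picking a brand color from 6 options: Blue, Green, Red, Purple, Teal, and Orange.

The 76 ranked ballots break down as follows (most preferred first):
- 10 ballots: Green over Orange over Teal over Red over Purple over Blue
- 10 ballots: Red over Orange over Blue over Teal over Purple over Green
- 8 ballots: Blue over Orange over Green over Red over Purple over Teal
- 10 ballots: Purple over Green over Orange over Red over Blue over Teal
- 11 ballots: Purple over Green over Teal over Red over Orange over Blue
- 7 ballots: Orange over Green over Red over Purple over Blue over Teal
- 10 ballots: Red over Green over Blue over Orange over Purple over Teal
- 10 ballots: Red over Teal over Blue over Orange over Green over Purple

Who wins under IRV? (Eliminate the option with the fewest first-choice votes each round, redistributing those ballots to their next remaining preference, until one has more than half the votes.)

Round 1: Blue 8, Green 10, Red 30, Purple 21, Teal 0, Orange 7. Teal eliminated.
Round 2: Blue 8, Green 10, Red 30, Purple 21, Orange 7. Orange eliminated.
Round 3: Blue 8, Green 17, Red 30, Purple 21. Blue eliminated.
Round 4: Green 25, Red 30, Purple 21. Purple eliminated.
Round 5: Green 46, Red 30. Green has a majority (≥39).

Green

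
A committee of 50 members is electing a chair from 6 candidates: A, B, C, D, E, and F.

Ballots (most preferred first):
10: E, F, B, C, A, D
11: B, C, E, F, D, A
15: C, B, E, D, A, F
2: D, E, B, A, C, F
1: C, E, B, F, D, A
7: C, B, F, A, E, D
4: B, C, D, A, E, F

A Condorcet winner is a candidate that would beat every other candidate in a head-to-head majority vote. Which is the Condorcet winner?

B vs A: 50–0
B vs C: 27–23
B vs D: 48–2
B vs E: 37–13
B vs F: 40–10
B beats every other candidate.

B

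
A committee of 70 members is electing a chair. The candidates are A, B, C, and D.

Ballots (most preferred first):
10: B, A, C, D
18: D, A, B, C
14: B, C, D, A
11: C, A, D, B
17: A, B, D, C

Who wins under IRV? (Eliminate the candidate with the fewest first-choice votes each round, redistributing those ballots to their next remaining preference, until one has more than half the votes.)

A

Round 1: A 17, B 24, C 11, D 18. C eliminated.
Round 2: A 28, B 24, D 18. D eliminated.
Round 3: A 46, B 24. A has a majority (≥36).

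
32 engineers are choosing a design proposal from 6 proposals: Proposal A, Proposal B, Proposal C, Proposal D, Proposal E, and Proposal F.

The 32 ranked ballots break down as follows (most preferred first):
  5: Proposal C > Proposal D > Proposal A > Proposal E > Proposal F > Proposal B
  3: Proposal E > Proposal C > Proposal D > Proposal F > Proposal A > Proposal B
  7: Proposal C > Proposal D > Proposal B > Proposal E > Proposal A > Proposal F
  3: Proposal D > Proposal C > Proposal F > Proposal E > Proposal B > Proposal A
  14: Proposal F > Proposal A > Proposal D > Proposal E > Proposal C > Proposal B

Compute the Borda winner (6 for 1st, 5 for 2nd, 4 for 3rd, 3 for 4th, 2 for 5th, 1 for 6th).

Proposal A: 5×4 + 3×2 + 7×2 + 3×1 + 14×5 = 113
Proposal B: 5×1 + 3×1 + 7×4 + 3×2 + 14×1 = 56
Proposal C: 5×6 + 3×5 + 7×6 + 3×5 + 14×2 = 130
Proposal D: 5×5 + 3×4 + 7×5 + 3×6 + 14×4 = 146
Proposal E: 5×3 + 3×6 + 7×3 + 3×3 + 14×3 = 105
Proposal F: 5×2 + 3×3 + 7×1 + 3×4 + 14×6 = 122

Proposal D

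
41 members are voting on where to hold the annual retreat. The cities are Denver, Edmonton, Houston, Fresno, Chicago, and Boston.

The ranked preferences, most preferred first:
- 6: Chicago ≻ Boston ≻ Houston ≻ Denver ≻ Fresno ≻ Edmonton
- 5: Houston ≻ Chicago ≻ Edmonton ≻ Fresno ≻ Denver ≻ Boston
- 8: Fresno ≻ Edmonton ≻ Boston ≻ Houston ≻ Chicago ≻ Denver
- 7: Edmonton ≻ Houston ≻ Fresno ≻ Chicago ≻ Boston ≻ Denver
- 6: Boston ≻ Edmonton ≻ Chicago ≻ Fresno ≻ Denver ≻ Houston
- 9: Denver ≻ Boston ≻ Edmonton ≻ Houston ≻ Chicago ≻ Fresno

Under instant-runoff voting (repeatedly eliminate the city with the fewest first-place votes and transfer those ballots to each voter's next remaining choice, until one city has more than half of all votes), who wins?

Edmonton

Round 1: Denver 9, Edmonton 7, Houston 5, Fresno 8, Chicago 6, Boston 6. Houston eliminated.
Round 2: Denver 9, Edmonton 7, Fresno 8, Chicago 11, Boston 6. Boston eliminated.
Round 3: Denver 9, Edmonton 13, Fresno 8, Chicago 11. Fresno eliminated.
Round 4: Denver 9, Edmonton 21, Chicago 11. Edmonton has a majority (≥21).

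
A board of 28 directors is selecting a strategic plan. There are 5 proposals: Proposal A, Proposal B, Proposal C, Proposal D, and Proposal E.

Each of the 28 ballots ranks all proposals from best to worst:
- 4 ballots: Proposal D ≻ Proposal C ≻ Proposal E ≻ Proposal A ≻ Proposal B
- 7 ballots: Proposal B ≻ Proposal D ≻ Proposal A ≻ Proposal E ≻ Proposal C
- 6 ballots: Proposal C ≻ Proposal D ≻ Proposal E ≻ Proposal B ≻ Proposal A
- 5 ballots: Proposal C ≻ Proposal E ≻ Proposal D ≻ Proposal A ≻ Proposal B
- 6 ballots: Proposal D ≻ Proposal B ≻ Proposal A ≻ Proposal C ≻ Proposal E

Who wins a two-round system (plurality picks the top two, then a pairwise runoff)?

Round 1 first-place votes: Proposal A 0, Proposal B 7, Proposal C 11, Proposal D 10, Proposal E 0. Proposal C and Proposal D advance.
Runoff: Proposal C is ranked above Proposal D on 11 ballots, Proposal D above Proposal C on 17.

Proposal D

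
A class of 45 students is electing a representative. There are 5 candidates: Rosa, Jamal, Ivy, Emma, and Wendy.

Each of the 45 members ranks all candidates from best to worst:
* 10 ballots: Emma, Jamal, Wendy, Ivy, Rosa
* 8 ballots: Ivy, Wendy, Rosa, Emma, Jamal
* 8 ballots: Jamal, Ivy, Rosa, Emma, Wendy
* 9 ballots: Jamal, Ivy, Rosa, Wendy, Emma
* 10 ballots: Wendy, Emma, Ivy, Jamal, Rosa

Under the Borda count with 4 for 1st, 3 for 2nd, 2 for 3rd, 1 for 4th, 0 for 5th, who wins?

Rosa: 10×0 + 8×2 + 8×2 + 9×2 + 10×0 = 50
Jamal: 10×3 + 8×0 + 8×4 + 9×4 + 10×1 = 108
Ivy: 10×1 + 8×4 + 8×3 + 9×3 + 10×2 = 113
Emma: 10×4 + 8×1 + 8×1 + 9×0 + 10×3 = 86
Wendy: 10×2 + 8×3 + 8×0 + 9×1 + 10×4 = 93

Ivy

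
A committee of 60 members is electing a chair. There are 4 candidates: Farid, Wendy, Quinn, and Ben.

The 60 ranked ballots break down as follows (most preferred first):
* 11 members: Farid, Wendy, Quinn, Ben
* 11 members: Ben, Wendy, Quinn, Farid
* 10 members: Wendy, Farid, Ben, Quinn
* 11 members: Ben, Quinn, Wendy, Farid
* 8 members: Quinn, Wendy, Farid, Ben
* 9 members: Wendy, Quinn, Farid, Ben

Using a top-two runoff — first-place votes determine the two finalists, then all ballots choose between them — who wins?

Wendy

Round 1 first-place votes: Farid 11, Wendy 19, Quinn 8, Ben 22. Ben and Wendy advance.
Runoff: Ben is ranked above Wendy on 22 ballots, Wendy above Ben on 38.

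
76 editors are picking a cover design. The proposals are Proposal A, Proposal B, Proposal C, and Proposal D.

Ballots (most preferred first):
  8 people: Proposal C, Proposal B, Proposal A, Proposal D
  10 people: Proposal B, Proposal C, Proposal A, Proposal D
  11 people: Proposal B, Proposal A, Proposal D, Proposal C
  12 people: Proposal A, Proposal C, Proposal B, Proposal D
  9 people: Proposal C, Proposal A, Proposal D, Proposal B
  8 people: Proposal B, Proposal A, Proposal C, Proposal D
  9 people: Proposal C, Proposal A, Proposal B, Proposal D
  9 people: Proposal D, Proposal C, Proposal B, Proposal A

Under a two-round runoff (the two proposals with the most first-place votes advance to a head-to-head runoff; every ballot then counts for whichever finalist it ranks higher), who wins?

Round 1 first-place votes: Proposal A 12, Proposal B 29, Proposal C 26, Proposal D 9. Proposal B and Proposal C advance.
Runoff: Proposal B is ranked above Proposal C on 29 ballots, Proposal C above Proposal B on 47.

Proposal C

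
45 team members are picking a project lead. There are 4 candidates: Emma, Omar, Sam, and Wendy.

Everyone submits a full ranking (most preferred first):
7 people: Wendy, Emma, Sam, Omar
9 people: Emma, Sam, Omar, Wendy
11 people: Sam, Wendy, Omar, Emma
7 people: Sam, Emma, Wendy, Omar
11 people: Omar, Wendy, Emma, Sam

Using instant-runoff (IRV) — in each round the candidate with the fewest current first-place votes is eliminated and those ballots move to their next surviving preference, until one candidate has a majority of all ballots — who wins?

Emma

Round 1: Emma 9, Omar 11, Sam 18, Wendy 7. Wendy eliminated.
Round 2: Emma 16, Omar 11, Sam 18. Omar eliminated.
Round 3: Emma 27, Sam 18. Emma has a majority (≥23).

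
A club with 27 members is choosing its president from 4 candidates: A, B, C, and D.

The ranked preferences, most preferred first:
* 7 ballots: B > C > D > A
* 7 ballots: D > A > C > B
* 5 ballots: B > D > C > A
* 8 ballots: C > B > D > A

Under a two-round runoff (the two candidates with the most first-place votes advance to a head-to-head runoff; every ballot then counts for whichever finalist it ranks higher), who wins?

C

Round 1 first-place votes: A 0, B 12, C 8, D 7. B and C advance.
Runoff: B is ranked above C on 12 ballots, C above B on 15.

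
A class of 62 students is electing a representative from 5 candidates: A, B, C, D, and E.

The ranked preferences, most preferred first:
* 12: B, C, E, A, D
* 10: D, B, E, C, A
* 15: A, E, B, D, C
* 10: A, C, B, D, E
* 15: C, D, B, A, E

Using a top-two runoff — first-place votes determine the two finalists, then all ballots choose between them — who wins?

Round 1 first-place votes: A 25, B 12, C 15, D 10, E 0. A and C advance.
Runoff: A is ranked above C on 25 ballots, C above A on 37.

C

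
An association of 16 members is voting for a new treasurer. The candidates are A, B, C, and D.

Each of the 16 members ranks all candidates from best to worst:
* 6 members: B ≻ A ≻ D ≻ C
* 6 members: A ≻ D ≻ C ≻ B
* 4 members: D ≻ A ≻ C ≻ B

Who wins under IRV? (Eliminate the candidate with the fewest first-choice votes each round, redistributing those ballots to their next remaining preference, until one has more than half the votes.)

A

Round 1: A 6, B 6, C 0, D 4. C eliminated.
Round 2: A 6, B 6, D 4. D eliminated.
Round 3: A 10, B 6. A has a majority (≥9).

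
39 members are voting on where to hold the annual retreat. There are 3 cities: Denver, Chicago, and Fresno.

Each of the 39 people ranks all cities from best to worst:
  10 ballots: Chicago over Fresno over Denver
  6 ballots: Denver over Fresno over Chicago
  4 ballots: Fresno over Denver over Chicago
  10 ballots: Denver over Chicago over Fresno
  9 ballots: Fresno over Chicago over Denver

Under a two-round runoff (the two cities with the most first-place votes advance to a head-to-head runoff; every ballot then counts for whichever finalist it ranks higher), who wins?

Fresno

Round 1 first-place votes: Denver 16, Chicago 10, Fresno 13. Denver and Fresno advance.
Runoff: Denver is ranked above Fresno on 16 ballots, Fresno above Denver on 23.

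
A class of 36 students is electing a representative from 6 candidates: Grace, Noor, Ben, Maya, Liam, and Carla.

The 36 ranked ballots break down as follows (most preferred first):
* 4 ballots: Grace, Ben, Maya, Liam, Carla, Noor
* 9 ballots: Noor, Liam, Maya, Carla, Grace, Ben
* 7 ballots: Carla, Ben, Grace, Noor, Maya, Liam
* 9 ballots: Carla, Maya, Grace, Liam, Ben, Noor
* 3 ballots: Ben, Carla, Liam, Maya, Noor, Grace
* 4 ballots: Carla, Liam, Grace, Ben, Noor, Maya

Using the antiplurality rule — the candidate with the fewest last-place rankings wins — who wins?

Carla

Last-place votes: Grace 3, Noor 13, Ben 9, Maya 4, Liam 7, Carla 0.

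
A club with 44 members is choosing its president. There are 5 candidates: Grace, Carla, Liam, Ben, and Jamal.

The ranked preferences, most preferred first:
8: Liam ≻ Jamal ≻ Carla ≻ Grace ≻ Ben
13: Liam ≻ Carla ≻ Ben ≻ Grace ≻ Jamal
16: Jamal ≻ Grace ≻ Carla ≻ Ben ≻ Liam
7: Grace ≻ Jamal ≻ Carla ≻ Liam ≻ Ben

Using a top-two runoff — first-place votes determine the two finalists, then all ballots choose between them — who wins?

Jamal

Round 1 first-place votes: Grace 7, Carla 0, Liam 21, Ben 0, Jamal 16. Liam and Jamal advance.
Runoff: Liam is ranked above Jamal on 21 ballots, Jamal above Liam on 23.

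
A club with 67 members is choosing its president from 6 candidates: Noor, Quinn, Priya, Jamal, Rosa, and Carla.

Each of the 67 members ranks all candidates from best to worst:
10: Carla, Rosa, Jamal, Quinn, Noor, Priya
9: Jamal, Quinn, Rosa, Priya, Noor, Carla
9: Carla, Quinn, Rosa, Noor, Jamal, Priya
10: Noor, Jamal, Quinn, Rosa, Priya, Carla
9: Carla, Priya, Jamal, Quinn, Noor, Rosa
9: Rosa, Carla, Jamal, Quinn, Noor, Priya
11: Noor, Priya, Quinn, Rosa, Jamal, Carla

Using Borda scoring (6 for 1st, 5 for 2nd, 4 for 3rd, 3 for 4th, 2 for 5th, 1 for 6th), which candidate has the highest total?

Noor: 10×2 + 9×2 + 9×3 + 10×6 + 9×2 + 9×2 + 11×6 = 227
Quinn: 10×3 + 9×5 + 9×5 + 10×4 + 9×3 + 9×3 + 11×4 = 258
Priya: 10×1 + 9×3 + 9×1 + 10×2 + 9×5 + 9×1 + 11×5 = 175
Jamal: 10×4 + 9×6 + 9×2 + 10×5 + 9×4 + 9×4 + 11×2 = 256
Rosa: 10×5 + 9×4 + 9×4 + 10×3 + 9×1 + 9×6 + 11×3 = 248
Carla: 10×6 + 9×1 + 9×6 + 10×1 + 9×6 + 9×5 + 11×1 = 243

Quinn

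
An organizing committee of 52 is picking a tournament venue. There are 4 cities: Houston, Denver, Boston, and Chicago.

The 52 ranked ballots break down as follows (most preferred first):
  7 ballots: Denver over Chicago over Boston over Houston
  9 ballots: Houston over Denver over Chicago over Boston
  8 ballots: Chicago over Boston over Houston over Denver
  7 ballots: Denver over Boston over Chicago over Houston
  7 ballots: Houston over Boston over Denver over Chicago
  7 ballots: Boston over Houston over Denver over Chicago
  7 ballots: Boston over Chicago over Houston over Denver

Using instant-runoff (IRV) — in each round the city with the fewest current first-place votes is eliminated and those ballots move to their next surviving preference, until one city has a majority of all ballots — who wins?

Boston

Round 1: Houston 16, Denver 14, Boston 14, Chicago 8. Chicago eliminated.
Round 2: Houston 16, Denver 14, Boston 22. Denver eliminated.
Round 3: Houston 16, Boston 36. Boston has a majority (≥27).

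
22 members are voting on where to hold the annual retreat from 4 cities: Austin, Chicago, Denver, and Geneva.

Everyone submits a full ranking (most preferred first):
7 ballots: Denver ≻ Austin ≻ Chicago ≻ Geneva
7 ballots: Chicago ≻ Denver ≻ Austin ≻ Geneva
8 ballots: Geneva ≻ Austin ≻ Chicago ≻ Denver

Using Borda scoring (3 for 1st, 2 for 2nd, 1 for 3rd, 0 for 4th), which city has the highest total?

Austin

Austin: 7×2 + 7×1 + 8×2 = 37
Chicago: 7×1 + 7×3 + 8×1 = 36
Denver: 7×3 + 7×2 + 8×0 = 35
Geneva: 7×0 + 7×0 + 8×3 = 24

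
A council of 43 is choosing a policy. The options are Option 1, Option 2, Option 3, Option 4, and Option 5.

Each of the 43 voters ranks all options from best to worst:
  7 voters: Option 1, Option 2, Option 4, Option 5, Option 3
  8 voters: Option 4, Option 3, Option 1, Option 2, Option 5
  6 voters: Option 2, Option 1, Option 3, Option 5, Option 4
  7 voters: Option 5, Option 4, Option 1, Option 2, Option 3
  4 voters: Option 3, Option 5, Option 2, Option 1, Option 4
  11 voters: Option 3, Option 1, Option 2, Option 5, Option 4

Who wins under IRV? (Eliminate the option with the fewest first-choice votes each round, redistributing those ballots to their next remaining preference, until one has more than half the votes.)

Round 1: Option 1 7, Option 2 6, Option 3 15, Option 4 8, Option 5 7. Option 2 eliminated.
Round 2: Option 1 13, Option 3 15, Option 4 8, Option 5 7. Option 5 eliminated.
Round 3: Option 1 13, Option 3 15, Option 4 15. Option 1 eliminated.
Round 4: Option 3 21, Option 4 22. Option 4 has a majority (≥22).

Option 4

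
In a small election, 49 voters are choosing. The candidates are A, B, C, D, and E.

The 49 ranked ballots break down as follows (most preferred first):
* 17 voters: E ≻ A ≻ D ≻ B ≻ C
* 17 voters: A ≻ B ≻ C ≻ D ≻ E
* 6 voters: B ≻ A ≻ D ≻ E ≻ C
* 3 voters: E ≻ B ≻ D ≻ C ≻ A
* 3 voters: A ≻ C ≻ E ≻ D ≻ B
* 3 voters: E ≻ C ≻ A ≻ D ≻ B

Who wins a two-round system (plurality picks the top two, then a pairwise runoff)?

Round 1 first-place votes: A 20, B 6, C 0, D 0, E 23. E and A advance.
Runoff: E is ranked above A on 23 ballots, A above E on 26.

A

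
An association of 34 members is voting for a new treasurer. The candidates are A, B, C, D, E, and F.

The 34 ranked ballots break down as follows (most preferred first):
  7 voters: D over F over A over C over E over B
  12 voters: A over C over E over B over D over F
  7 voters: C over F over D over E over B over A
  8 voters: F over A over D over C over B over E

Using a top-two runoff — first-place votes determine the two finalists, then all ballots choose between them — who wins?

F

Round 1 first-place votes: A 12, B 0, C 7, D 7, E 0, F 8. A and F advance.
Runoff: A is ranked above F on 12 ballots, F above A on 22.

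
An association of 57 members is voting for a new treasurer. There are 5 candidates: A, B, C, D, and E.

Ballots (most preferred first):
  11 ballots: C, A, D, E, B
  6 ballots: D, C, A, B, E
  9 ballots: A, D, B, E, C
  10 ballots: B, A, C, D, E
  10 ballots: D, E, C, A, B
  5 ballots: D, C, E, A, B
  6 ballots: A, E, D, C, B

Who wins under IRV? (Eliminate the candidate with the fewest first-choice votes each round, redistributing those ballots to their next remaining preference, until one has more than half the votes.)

Round 1: A 15, B 10, C 11, D 21, E 0. E eliminated.
Round 2: A 15, B 10, C 11, D 21. B eliminated.
Round 3: A 25, C 11, D 21. C eliminated.
Round 4: A 36, D 21. A has a majority (≥29).

A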